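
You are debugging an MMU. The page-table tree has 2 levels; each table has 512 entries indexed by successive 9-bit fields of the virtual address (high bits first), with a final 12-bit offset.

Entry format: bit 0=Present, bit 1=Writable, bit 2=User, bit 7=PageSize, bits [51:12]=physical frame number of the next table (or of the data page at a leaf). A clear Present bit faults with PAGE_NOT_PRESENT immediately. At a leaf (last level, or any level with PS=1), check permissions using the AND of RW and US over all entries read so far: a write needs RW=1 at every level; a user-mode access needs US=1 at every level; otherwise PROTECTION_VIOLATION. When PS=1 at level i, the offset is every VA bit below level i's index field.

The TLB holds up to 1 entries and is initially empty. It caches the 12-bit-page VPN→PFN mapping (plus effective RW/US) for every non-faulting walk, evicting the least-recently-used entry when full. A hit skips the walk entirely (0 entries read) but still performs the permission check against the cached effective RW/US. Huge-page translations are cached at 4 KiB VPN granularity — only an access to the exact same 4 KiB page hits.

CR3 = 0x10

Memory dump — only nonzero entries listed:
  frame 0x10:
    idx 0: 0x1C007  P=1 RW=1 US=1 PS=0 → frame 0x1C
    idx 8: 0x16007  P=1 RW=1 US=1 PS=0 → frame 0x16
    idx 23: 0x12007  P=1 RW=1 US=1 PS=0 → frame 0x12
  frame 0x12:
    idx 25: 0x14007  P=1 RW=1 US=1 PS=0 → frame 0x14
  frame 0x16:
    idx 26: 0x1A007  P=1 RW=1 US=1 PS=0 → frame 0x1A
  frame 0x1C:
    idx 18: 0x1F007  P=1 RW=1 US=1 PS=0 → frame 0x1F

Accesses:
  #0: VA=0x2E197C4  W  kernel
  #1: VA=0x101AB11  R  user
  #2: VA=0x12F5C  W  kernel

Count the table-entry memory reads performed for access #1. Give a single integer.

Walk each access:
#0 VA=0x2E197C4 (w,kernel):
  L0 @0x10[23] → 0x12007  P=1,RW=1,US=1,PS=0
  L1 @0x12[25] → 0x14007  P=1,RW=1,US=1,PS=0
  ⇒ phys 0x147C4  [2 reads]
#1 VA=0x101AB11 (r,user):
  L0 @0x10[8] → 0x16007  P=1,RW=1,US=1,PS=0
  L1 @0x16[26] → 0x1A007  P=1,RW=1,US=1,PS=0
  ⇒ phys 0x1AB11  [2 reads]
#2 VA=0x12F5C (w,kernel):
  L0 @0x10[0] → 0x1C007  P=1,RW=1,US=1,PS=0
  L1 @0x1C[18] → 0x1F007  P=1,RW=1,US=1,PS=0
  ⇒ phys 0x1FF5C  [2 reads]

Entries read for #1: 2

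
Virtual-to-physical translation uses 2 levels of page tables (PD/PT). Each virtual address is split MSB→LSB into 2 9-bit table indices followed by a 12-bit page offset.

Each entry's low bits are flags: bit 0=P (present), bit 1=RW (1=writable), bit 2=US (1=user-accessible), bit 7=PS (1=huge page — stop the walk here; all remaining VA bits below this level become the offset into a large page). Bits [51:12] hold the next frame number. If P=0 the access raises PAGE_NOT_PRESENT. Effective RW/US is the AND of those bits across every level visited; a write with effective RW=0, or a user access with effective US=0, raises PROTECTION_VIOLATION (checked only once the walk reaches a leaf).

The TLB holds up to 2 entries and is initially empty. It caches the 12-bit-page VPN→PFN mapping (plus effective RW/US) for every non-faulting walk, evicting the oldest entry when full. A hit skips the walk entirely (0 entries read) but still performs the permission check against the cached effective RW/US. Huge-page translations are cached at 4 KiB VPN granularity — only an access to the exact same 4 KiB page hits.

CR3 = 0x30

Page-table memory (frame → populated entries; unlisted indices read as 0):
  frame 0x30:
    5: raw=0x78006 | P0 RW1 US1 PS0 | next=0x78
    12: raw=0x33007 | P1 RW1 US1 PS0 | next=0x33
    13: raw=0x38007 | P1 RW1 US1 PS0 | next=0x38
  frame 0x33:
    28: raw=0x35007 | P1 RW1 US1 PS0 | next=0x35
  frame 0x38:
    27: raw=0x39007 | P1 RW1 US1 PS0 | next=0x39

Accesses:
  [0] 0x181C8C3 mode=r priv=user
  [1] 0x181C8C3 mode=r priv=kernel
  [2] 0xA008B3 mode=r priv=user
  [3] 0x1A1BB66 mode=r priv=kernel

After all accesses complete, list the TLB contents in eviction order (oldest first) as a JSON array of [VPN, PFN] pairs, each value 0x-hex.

Per-access translation:
#0 VA=0x181C8C3 (r,user):
  [0] read 0x30 idx=12: raw=0x33007 flags P=1 W=1 U=1 S=0
  [1] read 0x33 idx=28: raw=0x35007 flags P=1 W=1 U=1 S=0
  ⇒ phys 0x358C3  [2 reads]
#1 VA=0x181C8C3 (r,kernel):
  TLB hit vpn=0x181C → PA=0x358C3
#2 VA=0xA008B3 (r,user):
  [0] read 0x30 idx=5: raw=0x78006 flags P=0 W=1 U=1 S=0
  ⇒ fault: PAGE_NOT_PRESENT  — 1 lookups
#3 VA=0x1A1BB66 (r,kernel):
  [0] read 0x30 idx=13: raw=0x38007 flags P=1 W=1 U=1 S=0
  [1] read 0x38 idx=27: raw=0x39007 flags P=1 W=1 U=1 S=0
  ⇒ phys 0x39B66  [2 reads]

TLB: [["0x181C", "0x35"], ["0x1A1B", "0x39"]]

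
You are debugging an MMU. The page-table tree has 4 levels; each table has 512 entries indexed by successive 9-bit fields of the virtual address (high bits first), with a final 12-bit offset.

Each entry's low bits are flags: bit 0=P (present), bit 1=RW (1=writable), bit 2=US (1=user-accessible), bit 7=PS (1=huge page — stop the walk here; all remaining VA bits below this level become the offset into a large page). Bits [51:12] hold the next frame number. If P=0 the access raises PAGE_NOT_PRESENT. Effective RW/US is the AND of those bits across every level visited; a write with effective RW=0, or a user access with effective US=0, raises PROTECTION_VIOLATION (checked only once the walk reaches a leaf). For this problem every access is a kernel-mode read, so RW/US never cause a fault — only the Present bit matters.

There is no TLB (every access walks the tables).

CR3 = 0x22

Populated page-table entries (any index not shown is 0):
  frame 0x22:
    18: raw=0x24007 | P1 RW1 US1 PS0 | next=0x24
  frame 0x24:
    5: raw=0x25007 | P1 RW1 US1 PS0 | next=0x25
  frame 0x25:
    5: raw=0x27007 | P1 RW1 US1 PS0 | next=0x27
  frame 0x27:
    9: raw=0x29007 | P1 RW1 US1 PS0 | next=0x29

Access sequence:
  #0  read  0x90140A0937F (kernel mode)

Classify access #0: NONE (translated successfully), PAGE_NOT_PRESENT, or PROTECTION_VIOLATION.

Trace:
#0 VA=0x90140A0937F (r,kernel):
  [0] read 0x22 idx=18: raw=0x24007 flags P=1 W=1 U=1 S=0
  [1] read 0x24 idx=5: raw=0x25007 flags P=1 W=1 U=1 S=0
  [2] read 0x25 idx=5: raw=0x27007 flags P=1 W=1 U=1 S=0
  [3] read 0x27 idx=9: raw=0x29007 flags P=1 W=1 U=1 S=0
  → PA=0x2937F  (4 entries read)

Access #0 fault: NONE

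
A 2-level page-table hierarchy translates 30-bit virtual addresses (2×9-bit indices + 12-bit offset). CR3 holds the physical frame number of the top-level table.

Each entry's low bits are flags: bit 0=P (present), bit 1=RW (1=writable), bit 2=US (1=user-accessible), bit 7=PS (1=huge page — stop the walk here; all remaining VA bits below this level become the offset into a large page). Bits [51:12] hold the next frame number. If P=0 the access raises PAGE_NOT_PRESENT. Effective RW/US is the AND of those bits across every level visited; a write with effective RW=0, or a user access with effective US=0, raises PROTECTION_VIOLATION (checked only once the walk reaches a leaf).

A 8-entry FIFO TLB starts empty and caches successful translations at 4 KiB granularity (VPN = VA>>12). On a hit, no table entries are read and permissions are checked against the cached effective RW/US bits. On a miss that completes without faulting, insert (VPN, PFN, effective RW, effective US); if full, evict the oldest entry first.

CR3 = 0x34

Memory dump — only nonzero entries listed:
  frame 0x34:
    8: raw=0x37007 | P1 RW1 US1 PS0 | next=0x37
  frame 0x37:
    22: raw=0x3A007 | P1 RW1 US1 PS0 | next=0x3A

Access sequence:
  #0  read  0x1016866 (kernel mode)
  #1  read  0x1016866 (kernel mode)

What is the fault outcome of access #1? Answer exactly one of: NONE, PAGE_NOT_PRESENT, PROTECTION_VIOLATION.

Walk each access:
#0 VA=0x1016866 (r,kernel):
  L0 @0x34[8] → 0x37007  P=1,RW=1,US=1,PS=0
  L1 @0x37[22] → 0x3A007  P=1,RW=1,US=1,PS=0
  ⇒ phys 0x3A866  [2 reads]
#1 VA=0x1016866 (r,kernel):
  TLB hit vpn=0x1016 → PA=0x3A866

Access #1 fault: NONE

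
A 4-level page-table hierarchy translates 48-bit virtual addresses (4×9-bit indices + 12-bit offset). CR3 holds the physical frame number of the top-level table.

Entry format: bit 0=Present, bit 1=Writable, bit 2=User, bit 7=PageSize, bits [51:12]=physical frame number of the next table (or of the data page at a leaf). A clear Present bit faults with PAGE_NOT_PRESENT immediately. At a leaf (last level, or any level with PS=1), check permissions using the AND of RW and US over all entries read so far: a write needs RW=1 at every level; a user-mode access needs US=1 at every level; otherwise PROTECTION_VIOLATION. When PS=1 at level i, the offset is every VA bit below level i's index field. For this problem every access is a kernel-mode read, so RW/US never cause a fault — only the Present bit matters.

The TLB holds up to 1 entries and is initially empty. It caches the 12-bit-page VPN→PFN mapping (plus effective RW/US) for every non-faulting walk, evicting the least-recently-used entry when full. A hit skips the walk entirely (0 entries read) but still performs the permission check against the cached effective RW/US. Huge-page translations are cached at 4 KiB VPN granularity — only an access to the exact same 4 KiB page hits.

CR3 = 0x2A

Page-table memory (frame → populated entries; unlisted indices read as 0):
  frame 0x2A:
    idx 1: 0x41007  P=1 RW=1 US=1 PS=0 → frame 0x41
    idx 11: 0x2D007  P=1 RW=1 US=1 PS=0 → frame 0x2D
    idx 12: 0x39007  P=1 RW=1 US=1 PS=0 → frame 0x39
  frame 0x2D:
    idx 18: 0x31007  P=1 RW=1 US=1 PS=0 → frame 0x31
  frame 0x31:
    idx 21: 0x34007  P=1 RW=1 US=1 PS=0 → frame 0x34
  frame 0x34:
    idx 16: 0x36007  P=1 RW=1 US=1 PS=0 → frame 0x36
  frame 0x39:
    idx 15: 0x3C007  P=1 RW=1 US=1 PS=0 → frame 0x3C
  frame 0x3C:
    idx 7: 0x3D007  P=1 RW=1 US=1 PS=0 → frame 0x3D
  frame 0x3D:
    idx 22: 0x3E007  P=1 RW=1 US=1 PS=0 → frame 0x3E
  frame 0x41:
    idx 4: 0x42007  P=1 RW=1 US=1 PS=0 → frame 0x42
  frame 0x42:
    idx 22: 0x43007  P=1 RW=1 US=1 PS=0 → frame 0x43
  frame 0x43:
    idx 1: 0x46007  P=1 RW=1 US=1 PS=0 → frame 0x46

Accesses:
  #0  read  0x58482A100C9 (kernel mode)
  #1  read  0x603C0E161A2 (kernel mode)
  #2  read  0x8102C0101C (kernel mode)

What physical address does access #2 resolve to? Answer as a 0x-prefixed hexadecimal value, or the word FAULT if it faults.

Walk each access:
#0 VA=0x58482A100C9 (r,kernel):
  L0 @0x2A[11] → 0x2D007  P=1,RW=1,US=1,PS=0
  L1 @0x2D[18] → 0x31007  P=1,RW=1,US=1,PS=0
  L2 @0x31[21] → 0x34007  P=1,RW=1,US=1,PS=0
  L3 @0x34[16] → 0x36007  P=1,RW=1,US=1,PS=0
  ⇒ phys 0x360C9  [4 reads]
#1 VA=0x603C0E161A2 (r,kernel):
  L0 @0x2A[12] → 0x39007  P=1,RW=1,US=1,PS=0
  L1 @0x39[15] → 0x3C007  P=1,RW=1,US=1,PS=0
  L2 @0x3C[7] → 0x3D007  P=1,RW=1,US=1,PS=0
  L3 @0x3D[22] → 0x3E007  P=1,RW=1,US=1,PS=0
  ⇒ phys 0x3E1A2  [4 reads]
#2 VA=0x8102C0101C (r,kernel):
  L0 @0x2A[1] → 0x41007  P=1,RW=1,US=1,PS=0
  L1 @0x41[4] → 0x42007  P=1,RW=1,US=1,PS=0
  L2 @0x42[22] → 0x43007  P=1,RW=1,US=1,PS=0
  L3 @0x43[1] → 0x46007  P=1,RW=1,US=1,PS=0
  ⇒ phys 0x4601C  [4 reads]

Access #2 PA: 0x4601C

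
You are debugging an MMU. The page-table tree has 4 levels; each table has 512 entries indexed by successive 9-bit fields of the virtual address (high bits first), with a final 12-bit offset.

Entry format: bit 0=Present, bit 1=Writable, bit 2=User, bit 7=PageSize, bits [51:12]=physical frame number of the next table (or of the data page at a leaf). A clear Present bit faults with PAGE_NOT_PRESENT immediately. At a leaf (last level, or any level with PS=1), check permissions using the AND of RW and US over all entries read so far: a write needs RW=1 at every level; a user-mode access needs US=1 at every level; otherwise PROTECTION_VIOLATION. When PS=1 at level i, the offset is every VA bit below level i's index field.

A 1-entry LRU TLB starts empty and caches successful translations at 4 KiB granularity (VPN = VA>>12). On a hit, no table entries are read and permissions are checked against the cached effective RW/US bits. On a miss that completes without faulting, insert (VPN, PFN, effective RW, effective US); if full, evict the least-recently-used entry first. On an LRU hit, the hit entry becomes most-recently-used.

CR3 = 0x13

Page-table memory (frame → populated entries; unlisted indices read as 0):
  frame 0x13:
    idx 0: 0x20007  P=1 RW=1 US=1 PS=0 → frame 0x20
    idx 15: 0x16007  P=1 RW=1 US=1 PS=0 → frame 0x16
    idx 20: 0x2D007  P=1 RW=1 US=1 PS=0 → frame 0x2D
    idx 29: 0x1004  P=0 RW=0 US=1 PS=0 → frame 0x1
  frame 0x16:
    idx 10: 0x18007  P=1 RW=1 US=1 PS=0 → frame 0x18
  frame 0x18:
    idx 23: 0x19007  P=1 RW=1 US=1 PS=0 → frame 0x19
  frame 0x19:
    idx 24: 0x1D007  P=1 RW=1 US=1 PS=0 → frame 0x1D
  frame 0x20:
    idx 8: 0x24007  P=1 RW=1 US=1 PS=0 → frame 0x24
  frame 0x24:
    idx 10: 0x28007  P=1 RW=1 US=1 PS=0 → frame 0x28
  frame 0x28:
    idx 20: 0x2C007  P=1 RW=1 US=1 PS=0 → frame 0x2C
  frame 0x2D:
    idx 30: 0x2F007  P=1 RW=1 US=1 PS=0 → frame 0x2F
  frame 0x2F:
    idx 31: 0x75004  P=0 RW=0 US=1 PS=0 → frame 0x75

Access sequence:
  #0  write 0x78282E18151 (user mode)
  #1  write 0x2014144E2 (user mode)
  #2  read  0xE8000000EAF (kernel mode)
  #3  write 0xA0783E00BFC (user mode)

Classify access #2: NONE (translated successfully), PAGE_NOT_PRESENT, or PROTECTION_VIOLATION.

Per-access translation:
#0 VA=0x78282E18151 (w,user):
  L0: frame=0x13 idx=15 entry=0x16007 [P=1 RW=1 US=1 PS=0]
  L1: frame=0x16 idx=10 entry=0x18007 [P=1 RW=1 US=1 PS=0]
  L2: frame=0x18 idx=23 entry=0x19007 [P=1 RW=1 US=1 PS=0]
  L3: frame=0x19 idx=24 entry=0x1D007 [P=1 RW=1 US=1 PS=0]
  ⇒ phys 0x1D151  [4 reads]
#1 VA=0x2014144E2 (w,user):
  L0: frame=0x13 idx=0 entry=0x20007 [P=1 RW=1 US=1 PS=0]
  L1: frame=0x20 idx=8 entry=0x24007 [P=1 RW=1 US=1 PS=0]
  L2: frame=0x24 idx=10 entry=0x28007 [P=1 RW=1 US=1 PS=0]
  L3: frame=0x28 idx=20 entry=0x2C007 [P=1 RW=1 US=1 PS=0]
  ⇒ phys 0x2C4E2  [4 reads]
#2 VA=0xE8000000EAF (r,kernel):
  L0: frame=0x13 idx=29 entry=0x1004 [P=0 RW=0 US=1 PS=0]
  ⇒ fault: PAGE_NOT_PRESENT  — 1 lookups
#3 VA=0xA0783E00BFC (w,user):
  L0: frame=0x13 idx=20 entry=0x2D007 [P=1 RW=1 US=1 PS=0]
  L1: frame=0x2D idx=30 entry=0x2F007 [P=1 RW=1 US=1 PS=0]
  L2: frame=0x2F idx=31 entry=0x75004 [P=0 RW=0 US=1 PS=0]
  ⇒ fault: PAGE_NOT_PRESENT  — 3 lookups

Access #2 fault: PAGE_NOT_PRESENT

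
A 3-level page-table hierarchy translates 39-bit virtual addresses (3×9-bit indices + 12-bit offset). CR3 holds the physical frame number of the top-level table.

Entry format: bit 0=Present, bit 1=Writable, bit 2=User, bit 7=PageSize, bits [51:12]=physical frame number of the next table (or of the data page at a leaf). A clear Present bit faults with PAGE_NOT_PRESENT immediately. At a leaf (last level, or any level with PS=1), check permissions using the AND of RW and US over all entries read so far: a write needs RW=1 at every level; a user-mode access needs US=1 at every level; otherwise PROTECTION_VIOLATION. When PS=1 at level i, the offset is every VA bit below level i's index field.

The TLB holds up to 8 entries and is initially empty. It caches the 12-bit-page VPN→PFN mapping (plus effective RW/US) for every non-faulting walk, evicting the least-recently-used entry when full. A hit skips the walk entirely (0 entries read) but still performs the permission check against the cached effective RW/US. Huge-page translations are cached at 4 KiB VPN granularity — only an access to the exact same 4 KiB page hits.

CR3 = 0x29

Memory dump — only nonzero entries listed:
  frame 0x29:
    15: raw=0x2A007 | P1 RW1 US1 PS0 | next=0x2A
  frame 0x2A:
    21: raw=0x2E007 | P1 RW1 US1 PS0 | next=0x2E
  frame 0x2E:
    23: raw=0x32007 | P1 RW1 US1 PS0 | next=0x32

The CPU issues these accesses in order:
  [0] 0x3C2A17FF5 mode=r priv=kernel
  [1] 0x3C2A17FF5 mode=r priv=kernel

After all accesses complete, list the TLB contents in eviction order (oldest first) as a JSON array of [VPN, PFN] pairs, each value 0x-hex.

Per-access translation:
#0 VA=0x3C2A17FF5 (r,kernel):
  [0] read 0x29 idx=15: raw=0x2A007 flags P=1 W=1 U=1 S=0
  [1] read 0x2A idx=21: raw=0x2E007 flags P=1 W=1 U=1 S=0
  [2] read 0x2E idx=23: raw=0x32007 flags P=1 W=1 U=1 S=0
  → PA=0x32FF5  (3 entries read)
#1 VA=0x3C2A17FF5 (r,kernel):
  TLB hit vpn=0x3C2A17 → PA=0x32FF5

TLB: [["0x3C2A17", "0x32"]]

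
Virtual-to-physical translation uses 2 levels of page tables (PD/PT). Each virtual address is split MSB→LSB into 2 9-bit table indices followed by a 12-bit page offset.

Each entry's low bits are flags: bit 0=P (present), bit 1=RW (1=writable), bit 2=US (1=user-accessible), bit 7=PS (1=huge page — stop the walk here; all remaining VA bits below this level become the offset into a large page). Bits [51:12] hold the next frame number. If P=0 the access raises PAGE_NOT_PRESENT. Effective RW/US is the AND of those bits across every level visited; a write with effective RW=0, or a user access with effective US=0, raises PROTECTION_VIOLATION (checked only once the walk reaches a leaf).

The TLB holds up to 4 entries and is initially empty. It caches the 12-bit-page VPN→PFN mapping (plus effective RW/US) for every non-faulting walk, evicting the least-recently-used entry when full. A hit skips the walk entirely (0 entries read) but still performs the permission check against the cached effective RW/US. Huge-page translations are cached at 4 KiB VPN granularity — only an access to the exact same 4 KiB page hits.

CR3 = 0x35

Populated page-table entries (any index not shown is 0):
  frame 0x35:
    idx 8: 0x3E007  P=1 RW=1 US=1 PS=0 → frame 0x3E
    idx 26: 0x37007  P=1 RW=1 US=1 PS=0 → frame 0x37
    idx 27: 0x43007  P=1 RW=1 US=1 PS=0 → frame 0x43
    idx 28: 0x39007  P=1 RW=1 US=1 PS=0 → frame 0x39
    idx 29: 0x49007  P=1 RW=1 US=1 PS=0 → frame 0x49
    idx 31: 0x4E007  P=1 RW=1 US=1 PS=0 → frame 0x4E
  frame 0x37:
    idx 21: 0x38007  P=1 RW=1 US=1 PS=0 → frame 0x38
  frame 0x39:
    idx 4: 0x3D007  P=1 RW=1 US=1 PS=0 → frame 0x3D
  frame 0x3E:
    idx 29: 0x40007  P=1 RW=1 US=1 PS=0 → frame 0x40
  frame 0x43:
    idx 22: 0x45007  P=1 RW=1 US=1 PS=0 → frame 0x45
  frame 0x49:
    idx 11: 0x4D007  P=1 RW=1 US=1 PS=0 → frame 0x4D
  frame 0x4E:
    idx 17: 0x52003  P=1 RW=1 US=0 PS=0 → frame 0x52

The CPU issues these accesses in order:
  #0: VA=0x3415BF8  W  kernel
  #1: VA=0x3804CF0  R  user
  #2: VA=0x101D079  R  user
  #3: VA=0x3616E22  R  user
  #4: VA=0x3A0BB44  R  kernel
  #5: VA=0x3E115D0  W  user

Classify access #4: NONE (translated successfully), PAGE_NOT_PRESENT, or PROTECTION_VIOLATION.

Trace:
#0 VA=0x3415BF8 (w,kernel):
  L0 @0x35[26] → 0x37007  P=1,RW=1,US=1,PS=0
  L1 @0x37[21] → 0x38007  P=1,RW=1,US=1,PS=0
  ⇒ phys 0x38BF8  [2 reads]
#1 VA=0x3804CF0 (r,user):
  L0 @0x35[28] → 0x39007  P=1,RW=1,US=1,PS=0
  L1 @0x39[4] → 0x3D007  P=1,RW=1,US=1,PS=0
  ⇒ phys 0x3DCF0  [2 reads]
#2 VA=0x101D079 (r,user):
  L0 @0x35[8] → 0x3E007  P=1,RW=1,US=1,PS=0
  L1 @0x3E[29] → 0x40007  P=1,RW=1,US=1,PS=0
  ⇒ phys 0x40079  [2 reads]
#3 VA=0x3616E22 (r,user):
  L0 @0x35[27] → 0x43007  P=1,RW=1,US=1,PS=0
  L1 @0x43[22] → 0x45007  P=1,RW=1,US=1,PS=0
  ⇒ phys 0x45E22  [2 reads]
#4 VA=0x3A0BB44 (r,kernel):
  L0 @0x35[29] → 0x49007  P=1,RW=1,US=1,PS=0
  L1 @0x49[11] → 0x4D007  P=1,RW=1,US=1,PS=0
  ⇒ phys 0x4DB44  [2 reads]
#5 VA=0x3E115D0 (w,user):
  L0 @0x35[31] → 0x4E007  P=1,RW=1,US=1,PS=0
  L1 @0x4E[17] → 0x52003  P=1,RW=1,US=0,PS=0
  → PROTECTION_VIOLATION  (2 entries read)

Access #4 fault: NONE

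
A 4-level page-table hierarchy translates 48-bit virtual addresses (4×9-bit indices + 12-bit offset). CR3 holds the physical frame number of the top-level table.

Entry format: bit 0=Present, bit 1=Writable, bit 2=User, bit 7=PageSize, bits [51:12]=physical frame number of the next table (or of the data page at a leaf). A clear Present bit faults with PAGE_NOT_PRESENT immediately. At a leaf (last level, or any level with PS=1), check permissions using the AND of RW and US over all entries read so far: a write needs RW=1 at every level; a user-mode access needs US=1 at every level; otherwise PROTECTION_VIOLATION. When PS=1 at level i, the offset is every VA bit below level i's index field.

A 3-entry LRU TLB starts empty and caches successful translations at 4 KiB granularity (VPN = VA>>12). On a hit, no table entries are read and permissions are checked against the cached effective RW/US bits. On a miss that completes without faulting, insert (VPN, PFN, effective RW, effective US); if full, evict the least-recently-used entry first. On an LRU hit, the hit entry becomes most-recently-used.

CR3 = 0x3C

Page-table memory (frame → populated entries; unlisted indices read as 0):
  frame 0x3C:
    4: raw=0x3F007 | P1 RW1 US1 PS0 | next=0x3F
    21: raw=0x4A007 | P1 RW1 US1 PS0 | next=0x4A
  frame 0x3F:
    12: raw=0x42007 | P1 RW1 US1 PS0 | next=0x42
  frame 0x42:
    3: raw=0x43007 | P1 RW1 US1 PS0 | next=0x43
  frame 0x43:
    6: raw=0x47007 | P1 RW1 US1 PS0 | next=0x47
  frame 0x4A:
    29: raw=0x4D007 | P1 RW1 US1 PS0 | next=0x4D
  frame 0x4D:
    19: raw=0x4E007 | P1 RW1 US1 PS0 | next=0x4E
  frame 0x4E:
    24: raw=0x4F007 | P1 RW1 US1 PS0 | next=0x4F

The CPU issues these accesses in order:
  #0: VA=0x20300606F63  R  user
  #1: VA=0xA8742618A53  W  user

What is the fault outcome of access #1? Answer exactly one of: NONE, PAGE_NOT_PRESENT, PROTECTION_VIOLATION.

Walk each access:
#0 VA=0x20300606F63 (r,user):
  lvl0: tbl 0x3C, slot 4 ⇒ 0x3F007 (P1/RW1/US1/PS0)
  lvl1: tbl 0x3F, slot 12 ⇒ 0x42007 (P1/RW1/US1/PS0)
  lvl2: tbl 0x42, slot 3 ⇒ 0x43007 (P1/RW1/US1/PS0)
  lvl3: tbl 0x43, slot 6 ⇒ 0x47007 (P1/RW1/US1/PS0)
  ⇒ phys 0x47F63  [4 reads]
#1 VA=0xA8742618A53 (w,user):
  lvl0: tbl 0x3C, slot 21 ⇒ 0x4A007 (P1/RW1/US1/PS0)
  lvl1: tbl 0x4A, slot 29 ⇒ 0x4D007 (P1/RW1/US1/PS0)
  lvl2: tbl 0x4D, slot 19 ⇒ 0x4E007 (P1/RW1/US1/PS0)
  lvl3: tbl 0x4E, slot 24 ⇒ 0x4F007 (P1/RW1/US1/PS0)
  ⇒ phys 0x4FA53  [4 reads]

Access #1 fault: NONE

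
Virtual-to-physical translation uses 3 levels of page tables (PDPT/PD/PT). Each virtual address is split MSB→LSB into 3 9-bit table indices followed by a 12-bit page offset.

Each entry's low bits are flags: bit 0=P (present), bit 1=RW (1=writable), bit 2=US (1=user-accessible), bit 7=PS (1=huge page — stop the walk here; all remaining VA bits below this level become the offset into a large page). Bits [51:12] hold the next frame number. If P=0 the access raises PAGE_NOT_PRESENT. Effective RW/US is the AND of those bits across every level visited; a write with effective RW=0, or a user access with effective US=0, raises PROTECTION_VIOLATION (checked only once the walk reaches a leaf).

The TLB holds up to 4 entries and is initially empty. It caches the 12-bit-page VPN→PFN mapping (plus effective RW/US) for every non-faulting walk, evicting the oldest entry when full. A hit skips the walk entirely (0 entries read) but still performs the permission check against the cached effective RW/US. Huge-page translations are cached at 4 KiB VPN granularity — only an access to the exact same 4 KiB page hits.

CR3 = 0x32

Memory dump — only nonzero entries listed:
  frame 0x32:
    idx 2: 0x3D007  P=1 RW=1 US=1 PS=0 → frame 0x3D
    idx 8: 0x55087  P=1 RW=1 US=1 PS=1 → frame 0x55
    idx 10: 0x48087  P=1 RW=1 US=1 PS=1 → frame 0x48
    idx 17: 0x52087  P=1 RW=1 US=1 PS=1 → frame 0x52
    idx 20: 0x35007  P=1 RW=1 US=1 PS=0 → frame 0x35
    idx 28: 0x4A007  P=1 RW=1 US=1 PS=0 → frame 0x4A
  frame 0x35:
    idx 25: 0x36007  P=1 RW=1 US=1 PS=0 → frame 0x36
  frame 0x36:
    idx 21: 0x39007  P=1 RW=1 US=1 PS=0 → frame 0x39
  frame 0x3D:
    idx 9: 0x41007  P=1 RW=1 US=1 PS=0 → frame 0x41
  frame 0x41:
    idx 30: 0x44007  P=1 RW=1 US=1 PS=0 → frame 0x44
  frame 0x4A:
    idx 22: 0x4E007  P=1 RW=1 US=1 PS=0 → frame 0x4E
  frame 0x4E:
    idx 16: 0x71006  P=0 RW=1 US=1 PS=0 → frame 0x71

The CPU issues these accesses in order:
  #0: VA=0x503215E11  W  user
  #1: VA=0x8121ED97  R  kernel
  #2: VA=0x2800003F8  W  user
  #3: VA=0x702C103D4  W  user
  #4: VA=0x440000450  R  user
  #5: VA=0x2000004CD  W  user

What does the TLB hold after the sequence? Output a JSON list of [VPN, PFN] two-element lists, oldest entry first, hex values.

Per-access translation:
#0 VA=0x503215E11 (w,user):
  lvl0: tbl 0x32, slot 20 ⇒ 0x35007 (P1/RW1/US1/PS0)
  lvl1: tbl 0x35, slot 25 ⇒ 0x36007 (P1/RW1/US1/PS0)
  lvl2: tbl 0x36, slot 21 ⇒ 0x39007 (P1/RW1/US1/PS0)
  ⇒ phys 0x39E11  [3 reads]
#1 VA=0x8121ED97 (r,kernel):
  lvl0: tbl 0x32, slot 2 ⇒ 0x3D007 (P1/RW1/US1/PS0)
  lvl1: tbl 0x3D, slot 9 ⇒ 0x41007 (P1/RW1/US1/PS0)
  lvl2: tbl 0x41, slot 30 ⇒ 0x44007 (P1/RW1/US1/PS0)
  ⇒ phys 0x44D97  [3 reads]
#2 VA=0x2800003F8 (w,user):
  lvl0: tbl 0x32, slot 10 ⇒ 0x48087 (P1/RW1/US1/PS1)
  ⇒ phys 0x483F8 (huge @L0)  [1 reads]
#3 VA=0x702C103D4 (w,user):
  lvl0: tbl 0x32, slot 28 ⇒ 0x4A007 (P1/RW1/US1/PS0)
  lvl1: tbl 0x4A, slot 22 ⇒ 0x4E007 (P1/RW1/US1/PS0)
  lvl2: tbl 0x4E, slot 16 ⇒ 0x71006 (P0/RW1/US1/PS0)
  → PAGE_NOT_PRESENT  (3 entries read)
#4 VA=0x440000450 (r,user):
  lvl0: tbl 0x32, slot 17 ⇒ 0x52087 (P1/RW1/US1/PS1)
  ⇒ phys 0x52450 (huge @L0)  [1 reads]
#5 VA=0x2000004CD (w,user):
  lvl0: tbl 0x32, slot 8 ⇒ 0x55087 (P1/RW1/US1/PS1)
  ⇒ phys 0x554CD (huge @L0)  [1 reads]

TLB: [["0x8121E", "0x44"], ["0x280000", "0x48"], ["0x440000", "0x52"], ["0x200000", "0x55"]]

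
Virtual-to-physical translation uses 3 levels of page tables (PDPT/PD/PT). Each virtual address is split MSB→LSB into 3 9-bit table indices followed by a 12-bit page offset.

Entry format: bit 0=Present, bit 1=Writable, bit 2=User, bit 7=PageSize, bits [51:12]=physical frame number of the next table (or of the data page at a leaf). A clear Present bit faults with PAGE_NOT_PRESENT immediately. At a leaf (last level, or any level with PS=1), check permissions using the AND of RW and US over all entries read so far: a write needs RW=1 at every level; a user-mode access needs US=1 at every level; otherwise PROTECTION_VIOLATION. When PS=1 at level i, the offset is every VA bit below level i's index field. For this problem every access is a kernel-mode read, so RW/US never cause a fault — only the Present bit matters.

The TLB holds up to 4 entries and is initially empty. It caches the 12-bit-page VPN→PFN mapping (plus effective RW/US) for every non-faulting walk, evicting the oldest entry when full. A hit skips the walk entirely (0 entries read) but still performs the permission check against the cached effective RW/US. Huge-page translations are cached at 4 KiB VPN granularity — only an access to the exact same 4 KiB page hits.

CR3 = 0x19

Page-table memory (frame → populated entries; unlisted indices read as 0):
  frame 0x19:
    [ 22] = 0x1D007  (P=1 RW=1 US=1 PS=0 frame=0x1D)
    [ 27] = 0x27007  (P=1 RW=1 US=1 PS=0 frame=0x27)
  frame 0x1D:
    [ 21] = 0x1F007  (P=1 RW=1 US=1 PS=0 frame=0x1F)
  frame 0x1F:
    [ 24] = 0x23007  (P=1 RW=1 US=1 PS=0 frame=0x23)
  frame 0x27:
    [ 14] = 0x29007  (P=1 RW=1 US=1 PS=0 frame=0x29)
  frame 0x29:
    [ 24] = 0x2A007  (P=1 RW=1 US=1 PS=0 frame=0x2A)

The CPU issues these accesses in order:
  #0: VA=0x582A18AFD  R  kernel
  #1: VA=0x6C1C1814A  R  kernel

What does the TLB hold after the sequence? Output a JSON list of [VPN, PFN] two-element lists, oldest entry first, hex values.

Trace:
#0 VA=0x582A18AFD (r,kernel):
  lvl0: tbl 0x19, slot 22 ⇒ 0x1D007 (P1/RW1/US1/PS0)
  lvl1: tbl 0x1D, slot 21 ⇒ 0x1F007 (P1/RW1/US1/PS0)
  lvl2: tbl 0x1F, slot 24 ⇒ 0x23007 (P1/RW1/US1/PS0)
  ✓ 0x23AFD  — 3 lookups
#1 VA=0x6C1C1814A (r,kernel):
  lvl0: tbl 0x19, slot 27 ⇒ 0x27007 (P1/RW1/US1/PS0)
  lvl1: tbl 0x27, slot 14 ⇒ 0x29007 (P1/RW1/US1/PS0)
  lvl2: tbl 0x29, slot 24 ⇒ 0x2A007 (P1/RW1/US1/PS0)
  ✓ 0x2A14A  — 3 lookups

TLB: [["0x582A18", "0x23"], ["0x6C1C18", "0x2A"]]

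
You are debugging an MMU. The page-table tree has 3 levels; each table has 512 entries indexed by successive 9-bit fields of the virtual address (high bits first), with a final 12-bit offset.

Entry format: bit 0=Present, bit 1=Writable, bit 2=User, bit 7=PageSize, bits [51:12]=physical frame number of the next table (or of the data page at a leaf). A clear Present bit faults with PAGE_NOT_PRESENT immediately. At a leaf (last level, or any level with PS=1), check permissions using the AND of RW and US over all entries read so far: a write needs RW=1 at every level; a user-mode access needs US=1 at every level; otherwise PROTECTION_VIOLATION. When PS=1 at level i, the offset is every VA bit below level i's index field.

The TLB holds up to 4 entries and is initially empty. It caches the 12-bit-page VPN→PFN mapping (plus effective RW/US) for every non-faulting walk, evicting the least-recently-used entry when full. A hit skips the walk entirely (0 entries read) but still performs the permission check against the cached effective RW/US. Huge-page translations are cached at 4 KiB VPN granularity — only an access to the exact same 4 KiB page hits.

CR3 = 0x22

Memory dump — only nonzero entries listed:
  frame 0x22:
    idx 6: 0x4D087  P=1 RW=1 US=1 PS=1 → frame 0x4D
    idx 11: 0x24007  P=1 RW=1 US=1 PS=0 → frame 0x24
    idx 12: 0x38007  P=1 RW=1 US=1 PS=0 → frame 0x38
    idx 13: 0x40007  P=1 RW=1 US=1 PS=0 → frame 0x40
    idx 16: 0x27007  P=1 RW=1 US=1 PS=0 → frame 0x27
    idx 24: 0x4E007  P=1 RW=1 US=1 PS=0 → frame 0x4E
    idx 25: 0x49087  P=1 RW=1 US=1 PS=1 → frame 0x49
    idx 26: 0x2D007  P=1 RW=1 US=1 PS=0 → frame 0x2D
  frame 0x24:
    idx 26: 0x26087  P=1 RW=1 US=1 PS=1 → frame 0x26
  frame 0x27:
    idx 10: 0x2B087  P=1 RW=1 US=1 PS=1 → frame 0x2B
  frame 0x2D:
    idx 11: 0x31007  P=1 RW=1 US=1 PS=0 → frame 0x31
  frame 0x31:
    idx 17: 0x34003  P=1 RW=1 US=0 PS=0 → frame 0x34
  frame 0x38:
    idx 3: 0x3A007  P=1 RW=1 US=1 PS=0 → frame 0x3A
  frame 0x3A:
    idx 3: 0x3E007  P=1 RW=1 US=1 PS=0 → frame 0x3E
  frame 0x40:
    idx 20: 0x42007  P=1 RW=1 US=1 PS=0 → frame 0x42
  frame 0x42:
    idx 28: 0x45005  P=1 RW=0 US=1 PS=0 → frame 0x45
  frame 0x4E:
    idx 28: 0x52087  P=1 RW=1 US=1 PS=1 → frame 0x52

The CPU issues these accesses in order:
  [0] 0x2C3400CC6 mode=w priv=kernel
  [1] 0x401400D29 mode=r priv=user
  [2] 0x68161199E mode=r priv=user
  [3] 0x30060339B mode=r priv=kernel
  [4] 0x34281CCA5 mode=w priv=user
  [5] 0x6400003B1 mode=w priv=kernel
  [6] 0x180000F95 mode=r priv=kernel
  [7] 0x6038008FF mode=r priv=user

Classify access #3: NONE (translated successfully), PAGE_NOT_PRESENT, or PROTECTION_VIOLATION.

Trace:
#0 VA=0x2C3400CC6 (w,kernel):
  L0 @0x22[11] → 0x24007  P=1,RW=1,US=1,PS=0
  L1 @0x24[26] → 0x26087  P=1,RW=1,US=1,PS=1
  ✓ 0x26CC6 (huge @L1)  — 2 lookups
#1 VA=0x401400D29 (r,user):
  L0 @0x22[16] → 0x27007  P=1,RW=1,US=1,PS=0
  L1 @0x27[10] → 0x2B087  P=1,RW=1,US=1,PS=1
  ✓ 0x2BD29 (huge @L1)  — 2 lookups
#2 VA=0x68161199E (r,user):
  L0 @0x22[26] → 0x2D007  P=1,RW=1,US=1,PS=0
  L1 @0x2D[11] → 0x31007  P=1,RW=1,US=1,PS=0
  L2 @0x31[17] → 0x34003  P=1,RW=1,US=0,PS=0
  → PROTECTION_VIOLATION  (3 entries read)
#3 VA=0x30060339B (r,kernel):
  L0 @0x22[12] → 0x38007  P=1,RW=1,US=1,PS=0
  L1 @0x38[3] → 0x3A007  P=1,RW=1,US=1,PS=0
  L2 @0x3A[3] → 0x3E007  P=1,RW=1,US=1,PS=0
  ✓ 0x3E39B  — 3 lookups
#4 VA=0x34281CCA5 (w,user):
  L0 @0x22[13] → 0x40007  P=1,RW=1,US=1,PS=0
  L1 @0x40[20] → 0x42007  P=1,RW=1,US=1,PS=0
  L2 @0x42[28] → 0x45005  P=1,RW=0,US=1,PS=0
  → PROTECTION_VIOLATION  (3 entries read)
#5 VA=0x6400003B1 (w,kernel):
  L0 @0x22[25] → 0x49087  P=1,RW=1,US=1,PS=1
  ✓ 0x493B1 (huge @L0)  — 1 lookups
#6 VA=0x180000F95 (r,kernel):
  L0 @0x22[6] → 0x4D087  P=1,RW=1,US=1,PS=1
  ✓ 0x4DF95 (huge @L0)  — 1 lookups
#7 VA=0x6038008FF (r,user):
  L0 @0x22[24] → 0x4E007  P=1,RW=1,US=1,PS=0
  L1 @0x4E[28] → 0x52087  P=1,RW=1,US=1,PS=1
  ✓ 0x528FF (huge @L1)  — 2 lookups

Access #3 fault: NONE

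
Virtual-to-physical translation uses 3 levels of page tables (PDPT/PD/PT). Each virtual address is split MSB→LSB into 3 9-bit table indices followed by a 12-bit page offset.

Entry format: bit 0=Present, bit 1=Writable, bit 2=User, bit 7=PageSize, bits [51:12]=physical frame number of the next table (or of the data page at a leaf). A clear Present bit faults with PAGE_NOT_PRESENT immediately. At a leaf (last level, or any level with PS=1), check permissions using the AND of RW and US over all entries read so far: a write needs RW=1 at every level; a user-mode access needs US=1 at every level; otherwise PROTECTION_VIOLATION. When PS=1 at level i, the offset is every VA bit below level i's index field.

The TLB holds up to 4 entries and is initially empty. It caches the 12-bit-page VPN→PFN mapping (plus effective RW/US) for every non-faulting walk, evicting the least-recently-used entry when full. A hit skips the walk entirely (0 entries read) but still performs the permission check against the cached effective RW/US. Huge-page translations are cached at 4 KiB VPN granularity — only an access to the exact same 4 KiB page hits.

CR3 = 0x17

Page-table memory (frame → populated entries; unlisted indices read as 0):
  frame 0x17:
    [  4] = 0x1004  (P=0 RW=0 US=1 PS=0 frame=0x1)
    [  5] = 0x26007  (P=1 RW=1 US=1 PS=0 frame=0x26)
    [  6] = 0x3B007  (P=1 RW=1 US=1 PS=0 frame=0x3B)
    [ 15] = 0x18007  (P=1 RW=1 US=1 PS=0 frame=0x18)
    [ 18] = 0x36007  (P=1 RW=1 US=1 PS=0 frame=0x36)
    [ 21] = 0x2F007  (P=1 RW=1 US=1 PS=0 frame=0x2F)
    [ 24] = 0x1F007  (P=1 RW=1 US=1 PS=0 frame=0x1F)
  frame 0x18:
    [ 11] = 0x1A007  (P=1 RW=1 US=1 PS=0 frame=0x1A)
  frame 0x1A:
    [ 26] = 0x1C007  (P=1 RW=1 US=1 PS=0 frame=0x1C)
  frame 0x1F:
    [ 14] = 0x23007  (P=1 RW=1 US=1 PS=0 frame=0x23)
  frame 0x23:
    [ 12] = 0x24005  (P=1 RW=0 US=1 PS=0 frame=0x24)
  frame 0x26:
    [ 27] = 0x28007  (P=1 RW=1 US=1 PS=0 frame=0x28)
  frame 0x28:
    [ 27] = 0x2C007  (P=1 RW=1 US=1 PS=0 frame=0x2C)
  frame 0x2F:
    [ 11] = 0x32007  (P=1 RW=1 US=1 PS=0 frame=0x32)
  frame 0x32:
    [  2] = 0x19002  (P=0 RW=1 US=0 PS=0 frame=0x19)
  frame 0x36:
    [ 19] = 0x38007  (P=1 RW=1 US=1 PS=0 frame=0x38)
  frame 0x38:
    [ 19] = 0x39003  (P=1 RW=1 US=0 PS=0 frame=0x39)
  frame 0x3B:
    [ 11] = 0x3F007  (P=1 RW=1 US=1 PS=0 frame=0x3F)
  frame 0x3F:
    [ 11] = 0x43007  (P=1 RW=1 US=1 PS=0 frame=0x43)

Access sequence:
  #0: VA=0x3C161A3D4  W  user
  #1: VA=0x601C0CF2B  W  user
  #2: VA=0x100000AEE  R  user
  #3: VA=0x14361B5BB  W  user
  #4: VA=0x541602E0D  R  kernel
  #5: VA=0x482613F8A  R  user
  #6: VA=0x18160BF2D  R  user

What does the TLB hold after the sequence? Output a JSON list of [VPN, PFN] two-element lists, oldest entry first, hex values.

Walk each access:
#0 VA=0x3C161A3D4 (w,user):
  L0 @0x17[15] → 0x18007  P=1,RW=1,US=1,PS=0
  L1 @0x18[11] → 0x1A007  P=1,RW=1,US=1,PS=0
  L2 @0x1A[26] → 0x1C007  P=1,RW=1,US=1,PS=0
  ✓ 0x1C3D4  — 3 lookups
#1 VA=0x601C0CF2B (w,user):
  L0 @0x17[24] → 0x1F007  P=1,RW=1,US=1,PS=0
  L1 @0x1F[14] → 0x23007  P=1,RW=1,US=1,PS=0
  L2 @0x23[12] → 0x24005  P=1,RW=0,US=1,PS=0
  → PROTECTION_VIOLATION  (3 entries read)
#2 VA=0x100000AEE (r,user):
  L0 @0x17[4] → 0x1004  P=0,RW=0,US=1,PS=0
  → PAGE_NOT_PRESENT  (1 entries read)
#3 VA=0x14361B5BB (w,user):
  L0 @0x17[5] → 0x26007  P=1,RW=1,US=1,PS=0
  L1 @0x26[27] → 0x28007  P=1,RW=1,US=1,PS=0
  L2 @0x28[27] → 0x2C007  P=1,RW=1,US=1,PS=0
  ✓ 0x2C5BB  — 3 lookups
#4 VA=0x541602E0D (r,kernel):
  L0 @0x17[21] → 0x2F007  P=1,RW=1,US=1,PS=0
  L1 @0x2F[11] → 0x32007  P=1,RW=1,US=1,PS=0
  L2 @0x32[2] → 0x19002  P=0,RW=1,US=0,PS=0
  → PAGE_NOT_PRESENT  (3 entries read)
#5 VA=0x482613F8A (r,user):
  L0 @0x17[18] → 0x36007  P=1,RW=1,US=1,PS=0
  L1 @0x36[19] → 0x38007  P=1,RW=1,US=1,PS=0
  L2 @0x38[19] → 0x39003  P=1,RW=1,US=0,PS=0
  → PROTECTION_VIOLATION  (3 entries read)
#6 VA=0x18160BF2D (r,user):
  L0 @0x17[6] → 0x3B007  P=1,RW=1,US=1,PS=0
  L1 @0x3B[11] → 0x3F007  P=1,RW=1,US=1,PS=0
  L2 @0x3F[11] → 0x43007  P=1,RW=1,US=1,PS=0
  ✓ 0x43F2D  — 3 lookups

TLB: [["0x3C161A", "0x1C"], ["0x14361B", "0x2C"], ["0x18160B", "0x43"]]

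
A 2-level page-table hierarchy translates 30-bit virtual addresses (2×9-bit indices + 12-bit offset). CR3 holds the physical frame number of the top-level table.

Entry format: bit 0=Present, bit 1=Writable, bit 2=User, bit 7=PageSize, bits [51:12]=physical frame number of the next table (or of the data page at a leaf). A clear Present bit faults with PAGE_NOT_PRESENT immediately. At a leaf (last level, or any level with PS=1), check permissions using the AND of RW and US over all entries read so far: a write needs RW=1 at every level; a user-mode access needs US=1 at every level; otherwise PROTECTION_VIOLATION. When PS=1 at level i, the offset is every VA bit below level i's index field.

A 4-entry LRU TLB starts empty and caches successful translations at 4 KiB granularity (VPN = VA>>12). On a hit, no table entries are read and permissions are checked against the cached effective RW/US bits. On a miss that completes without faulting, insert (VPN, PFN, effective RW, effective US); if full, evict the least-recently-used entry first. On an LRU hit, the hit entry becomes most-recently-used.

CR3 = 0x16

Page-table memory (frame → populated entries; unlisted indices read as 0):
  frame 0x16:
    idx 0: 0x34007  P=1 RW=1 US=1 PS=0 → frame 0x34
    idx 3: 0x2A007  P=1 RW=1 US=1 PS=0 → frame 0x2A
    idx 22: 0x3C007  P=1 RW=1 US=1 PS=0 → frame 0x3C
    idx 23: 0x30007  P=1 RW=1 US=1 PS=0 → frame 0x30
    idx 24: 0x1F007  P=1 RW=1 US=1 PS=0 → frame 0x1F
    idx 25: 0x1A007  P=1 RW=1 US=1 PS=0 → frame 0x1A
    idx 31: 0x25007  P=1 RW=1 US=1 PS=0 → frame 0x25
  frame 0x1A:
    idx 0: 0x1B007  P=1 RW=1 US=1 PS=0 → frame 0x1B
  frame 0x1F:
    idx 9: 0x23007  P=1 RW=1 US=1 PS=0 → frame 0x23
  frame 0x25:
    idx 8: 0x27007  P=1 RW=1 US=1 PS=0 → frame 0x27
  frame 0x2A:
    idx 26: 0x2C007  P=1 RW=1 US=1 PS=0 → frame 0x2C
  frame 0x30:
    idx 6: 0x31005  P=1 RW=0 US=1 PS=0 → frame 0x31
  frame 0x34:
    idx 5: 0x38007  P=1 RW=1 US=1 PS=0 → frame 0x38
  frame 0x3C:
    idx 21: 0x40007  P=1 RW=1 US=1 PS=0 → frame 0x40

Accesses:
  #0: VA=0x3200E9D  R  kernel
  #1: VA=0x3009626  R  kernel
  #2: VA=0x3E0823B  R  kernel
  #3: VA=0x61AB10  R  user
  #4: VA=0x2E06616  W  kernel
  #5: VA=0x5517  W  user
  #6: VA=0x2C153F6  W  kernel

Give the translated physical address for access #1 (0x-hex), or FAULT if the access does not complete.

Trace:
#0 VA=0x3200E9D (r,kernel):
  lvl0: tbl 0x16, slot 25 ⇒ 0x1A007 (P1/RW1/US1/PS0)
  lvl1: tbl 0x1A, slot 0 ⇒ 0x1B007 (P1/RW1/US1/PS0)
  ⇒ phys 0x1BE9D  [2 reads]
#1 VA=0x3009626 (r,kernel):
  lvl0: tbl 0x16, slot 24 ⇒ 0x1F007 (P1/RW1/US1/PS0)
  lvl1: tbl 0x1F, slot 9 ⇒ 0x23007 (P1/RW1/US1/PS0)
  ⇒ phys 0x23626  [2 reads]
#2 VA=0x3E0823B (r,kernel):
  lvl0: tbl 0x16, slot 31 ⇒ 0x25007 (P1/RW1/US1/PS0)
  lvl1: tbl 0x25, slot 8 ⇒ 0x27007 (P1/RW1/US1/PS0)
  ⇒ phys 0x2723B  [2 reads]
#3 VA=0x61AB10 (r,user):
  lvl0: tbl 0x16, slot 3 ⇒ 0x2A007 (P1/RW1/US1/PS0)
  lvl1: tbl 0x2A, slot 26 ⇒ 0x2C007 (P1/RW1/US1/PS0)
  ⇒ phys 0x2CB10  [2 reads]
#4 VA=0x2E06616 (w,kernel):
  lvl0: tbl 0x16, slot 23 ⇒ 0x30007 (P1/RW1/US1/PS0)
  lvl1: tbl 0x30, slot 6 ⇒ 0x31005 (P1/RW0/US1/PS0)
  ⇒ fault: PROTECTION_VIOLATION  — 2 lookups
#5 VA=0x5517 (w,user):
  lvl0: tbl 0x16, slot 0 ⇒ 0x34007 (P1/RW1/US1/PS0)
  lvl1: tbl 0x34, slot 5 ⇒ 0x38007 (P1/RW1/US1/PS0)
  ⇒ phys 0x38517  [2 reads]
#6 VA=0x2C153F6 (w,kernel):
  lvl0: tbl 0x16, slot 22 ⇒ 0x3C007 (P1/RW1/US1/PS0)
  lvl1: tbl 0x3C, slot 21 ⇒ 0x40007 (P1/RW1/US1/PS0)
  ⇒ phys 0x403F6  [2 reads]

Access #1 PA: 0x23626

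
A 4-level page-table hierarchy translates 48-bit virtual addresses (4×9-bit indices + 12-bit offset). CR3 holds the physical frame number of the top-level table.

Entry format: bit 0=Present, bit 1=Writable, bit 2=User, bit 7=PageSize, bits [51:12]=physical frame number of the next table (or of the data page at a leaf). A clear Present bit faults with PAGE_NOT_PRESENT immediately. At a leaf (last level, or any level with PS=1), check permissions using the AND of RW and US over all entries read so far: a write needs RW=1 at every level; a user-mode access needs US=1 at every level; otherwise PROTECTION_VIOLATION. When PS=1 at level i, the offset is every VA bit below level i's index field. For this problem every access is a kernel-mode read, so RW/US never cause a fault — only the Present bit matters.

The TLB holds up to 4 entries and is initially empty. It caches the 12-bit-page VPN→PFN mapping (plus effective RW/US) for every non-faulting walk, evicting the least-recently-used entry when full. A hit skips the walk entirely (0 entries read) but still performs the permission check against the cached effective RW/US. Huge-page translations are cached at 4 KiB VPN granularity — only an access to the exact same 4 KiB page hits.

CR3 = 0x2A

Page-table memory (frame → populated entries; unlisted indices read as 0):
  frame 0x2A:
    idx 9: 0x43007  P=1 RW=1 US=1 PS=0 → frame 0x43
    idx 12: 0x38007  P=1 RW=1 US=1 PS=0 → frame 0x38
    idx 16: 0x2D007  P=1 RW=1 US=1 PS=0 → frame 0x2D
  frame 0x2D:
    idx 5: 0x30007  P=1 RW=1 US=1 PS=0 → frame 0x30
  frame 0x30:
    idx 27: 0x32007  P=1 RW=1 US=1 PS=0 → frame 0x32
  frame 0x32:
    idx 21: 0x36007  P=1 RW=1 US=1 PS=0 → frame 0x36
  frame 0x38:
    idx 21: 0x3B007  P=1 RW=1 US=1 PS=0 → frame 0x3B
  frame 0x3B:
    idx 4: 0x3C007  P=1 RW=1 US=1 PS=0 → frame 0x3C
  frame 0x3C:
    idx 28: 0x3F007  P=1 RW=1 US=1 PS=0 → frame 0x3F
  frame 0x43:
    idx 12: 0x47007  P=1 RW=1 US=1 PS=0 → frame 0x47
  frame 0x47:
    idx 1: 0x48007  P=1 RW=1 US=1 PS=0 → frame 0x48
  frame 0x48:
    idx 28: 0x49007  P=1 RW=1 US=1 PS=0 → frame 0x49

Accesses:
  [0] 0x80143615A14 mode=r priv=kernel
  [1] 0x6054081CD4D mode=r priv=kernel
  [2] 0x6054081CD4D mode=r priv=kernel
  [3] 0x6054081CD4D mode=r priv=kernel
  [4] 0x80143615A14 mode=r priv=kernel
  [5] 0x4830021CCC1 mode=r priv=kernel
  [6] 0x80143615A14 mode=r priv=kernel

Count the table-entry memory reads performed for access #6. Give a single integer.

Per-access translation:
#0 VA=0x80143615A14 (r,kernel):
  L0: frame=0x2A idx=16 entry=0x2D007 [P=1 RW=1 US=1 PS=0]
  L1: frame=0x2D idx=5 entry=0x30007 [P=1 RW=1 US=1 PS=0]
  L2: frame=0x30 idx=27 entry=0x32007 [P=1 RW=1 US=1 PS=0]
  L3: frame=0x32 idx=21 entry=0x36007 [P=1 RW=1 US=1 PS=0]
  → PA=0x36A14  (4 entries read)
#1 VA=0x6054081CD4D (r,kernel):
  L0: frame=0x2A idx=12 entry=0x38007 [P=1 RW=1 US=1 PS=0]
  L1: frame=0x38 idx=21 entry=0x3B007 [P=1 RW=1 US=1 PS=0]
  L2: frame=0x3B idx=4 entry=0x3C007 [P=1 RW=1 US=1 PS=0]
  L3: frame=0x3C idx=28 entry=0x3F007 [P=1 RW=1 US=1 PS=0]
  → PA=0x3FD4D  (4 entries read)
#2 VA=0x6054081CD4D (r,kernel):
  TLB hit vpn=0x6054081C → PA=0x3FD4D
#3 VA=0x6054081CD4D (r,kernel):
  TLB hit vpn=0x6054081C → PA=0x3FD4D
#4 VA=0x80143615A14 (r,kernel):
  TLB hit vpn=0x80143615 → PA=0x36A14
#5 VA=0x4830021CCC1 (r,kernel):
  L0: frame=0x2A idx=9 entry=0x43007 [P=1 RW=1 US=1 PS=0]
  L1: frame=0x43 idx=12 entry=0x47007 [P=1 RW=1 US=1 PS=0]
  L2: frame=0x47 idx=1 entry=0x48007 [P=1 RW=1 US=1 PS=0]
  L3: frame=0x48 idx=28 entry=0x49007 [P=1 RW=1 US=1 PS=0]
  → PA=0x49CC1  (4 entries read)
#6 VA=0x80143615A14 (r,kernel):
  TLB hit vpn=0x80143615 → PA=0x36A14

Entries read for #6: 0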